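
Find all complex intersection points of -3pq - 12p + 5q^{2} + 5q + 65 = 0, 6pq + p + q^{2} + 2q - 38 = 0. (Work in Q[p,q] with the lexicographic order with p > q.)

{(5, 1), (-1645/2277 + 50*sqrt(11054)*I/2277, -43/33 - sqrt(11054)*I/33), (-1645/2277 - 50*sqrt(11054)*I/2277, -43/33 + sqrt(11054)*I/33)}

Compute a lex Gröbner basis by Buchberger's algorithm.
f_1 = -3pq - 12p + 5q^{2} + 5q + 65, LT = pq.
f_2 = 6pq + p + q^{2} + 2q - 38, LT = pq.

S(f_1,f_2): lcm = pq. S = \tfrac{23}{6}p - \tfrac{11}{6}q^{2} - 2q - \tfrac{46}{3}.
  leading term p: no divisor's leading term divides it; move \tfrac{23}{6}p to the remainder.
  leading term q^{2}: no divisor's leading term divides it; move -\tfrac{11}{6}q^{2} to the remainder.
  leading term q: no divisor's leading term divides it; move -2q to the remainder.
  leading term 1: no divisor's leading term divides it; move -\tfrac{46}{3} to the remainder.
  remainder \tfrac{23}{6}p - \tfrac{11}{6}q^{2} - 2q - \tfrac{46}{3} ≠ 0; add h_3 = \tfrac{23}{6}p - \tfrac{11}{6}q^{2} - 2q - \tfrac{46}{3} to the basis.

S(f_1,h_3): lcm = pq. S = 4p + \tfrac{11}{23}q^{3} - \tfrac{79}{69}q^{2} + \tfrac{7}{3}q - \tfrac{65}{3}.
  leading term p: subtract (\tfrac{24}{23})·h_3 from 4p + \tfrac{11}{23}q^{3} - \tfrac{79}{69}q^{2} + \tfrac{7}{3}q - \tfrac{65}{3} → \tfrac{11}{23}q^{3} + \tfrac{53}{69}q^{2} + \tfrac{305}{69}q - \tfrac{17}{3}
  leading term q^{3}: no divisor's leading term divides it; move \tfrac{11}{23}q^{3} to the remainder.
  leading term q^{2}: no divisor's leading term divides it; move \tfrac{53}{69}q^{2} to the remainder.
  leading term q: no divisor's leading term divides it; move \tfrac{305}{69}q to the remainder.
  leading term 1: no divisor's leading term divides it; move -\tfrac{17}{3} to the remainder.
  remainder \tfrac{11}{23}q^{3} + \tfrac{53}{69}q^{2} + \tfrac{305}{69}q - \tfrac{17}{3} ≠ 0; add h_4 = \tfrac{11}{23}q^{3} + \tfrac{53}{69}q^{2} + \tfrac{305}{69}q - \tfrac{17}{3} to the basis.

The other S-polynomials (S(f_2,h_3), S(f_1,h_4), S(f_2,h_4), S(h_3,h_4)) all reduce to 0 modulo the current basis, so we have a Gröbner basis.
Inter-reduce: drop elements whose leading term is divisible by another's, tail-reduce, and make monic.
Reduced Gröbner basis: {p - \tfrac{11}{23}q^{2} - \tfrac{12}{23}q - 4, q^{3} + \tfrac{53}{33}q^{2} + \tfrac{305}{33}q - \tfrac{391}{33}}.

Since the basis is lex-ordered, q^{3} + \tfrac{53}{33}q^{2} + \tfrac{305}{33}q - \tfrac{391}{33} is univariate in q. Its roots are {1, -43/33 - sqrt(11054)*I/33, -43/33 + sqrt(11054)*I/33}. Back-substituting each root into the other basis elements fixes the other coordinates.
  q = 1: the earlier basis element becomes p - 5 = 0, giving p = 5 — point (5, 1).
  q = -43/33 - sqrt(11054)*I/33: the earlier basis element becomes p + 1645/2277 - 50*sqrt(11054)*I/2277 = 0, giving p = -1645/2277 + 50*sqrt(11054)*I/2277 — point (-1645/2277 + 50*sqrt(11054)*I/2277, -43/33 - sqrt(11054)*I/33).
  q = -43/33 + sqrt(11054)*I/33: the earlier basis element becomes p + 1645/2277 + 50*sqrt(11054)*I/2277 = 0, giving p = -1645/2277 - 50*sqrt(11054)*I/2277 — point (-1645/2277 - 50*sqrt(11054)*I/2277, -43/33 + sqrt(11054)*I/33).
Check: every point annihilates each of the original generators.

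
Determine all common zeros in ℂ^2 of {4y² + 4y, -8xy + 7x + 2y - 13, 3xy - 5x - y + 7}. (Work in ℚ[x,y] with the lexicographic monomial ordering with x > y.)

{(1, -1)}

Compute a lex Gröbner basis by Buchberger's algorithm.
f_1 = 4y² + 4y, LT = y².
f_2 = -8xy + 7x + 2y - 13, LT = xy.
f_3 = 3xy - 5x - y + 7, LT = xy.

S(f_1,f_2): lcm = xy². S = 15/8xy + ¼y² - 13/8y.
  leading term xy: subtract (-15/64)·f_2 from 15/8xy + ¼y² - 13/8y → 105/64x + ¼y² - 37/32y - 195/64
  leading term x: no divisor's leading term divides it; move 105/64x to the remainder.
  leading term y²: subtract (1/16)·f_1 from ¼y² - 37/32y - 195/64 → -45/32y - 195/64
  leading term y: no divisor's leading term divides it; move -45/32y to the remainder.
  leading term 1: no divisor's leading term divides it; move -195/64 to the remainder.
  remainder 105/64x - 45/32y - 195/64 ≠ 0; add h_4 = 105/64x - 45/32y - 195/64 to the basis.

S(f_2,f_3): lcm = xy. S = 19/24x + 1/12y - 17/24.
  leading term x: subtract (152/315)·h_4 from 19/24x + 1/12y - 17/24 → 16/21y + 16/21
  leading term y: no divisor's leading term divides it; move 16/21y to the remainder.
  leading term 1: no divisor's leading term divides it; move 16/21 to the remainder.
  remainder 16/21y + 16/21 ≠ 0; add h_5 = 16/21y + 16/21 to the basis.

The other S-polynomials (S(f_1,f_3), S(f_1,h_4), S(f_2,h_4), S(f_3,h_4), S(f_1,h_5), S(f_2,h_5), S(f_3,h_5), S(h_4,h_5)) all reduce to 0 modulo the current basis, so we have a Gröbner basis.
Inter-reduce: drop elements whose leading term is divisible by another's, tail-reduce, and make monic.
Reduced Gröbner basis: {x - 1, y + 1}.

From the last basis element, y + 1 = 0, so y takes values in {-1}. Each choice, substituted upward through the basis, yields the corresponding point(s) of the solution set.
  y = -1: the earlier basis element becomes x - 1 = 0, giving x = 1 — point (1, -1).
Check: every point annihilates each of the original generators.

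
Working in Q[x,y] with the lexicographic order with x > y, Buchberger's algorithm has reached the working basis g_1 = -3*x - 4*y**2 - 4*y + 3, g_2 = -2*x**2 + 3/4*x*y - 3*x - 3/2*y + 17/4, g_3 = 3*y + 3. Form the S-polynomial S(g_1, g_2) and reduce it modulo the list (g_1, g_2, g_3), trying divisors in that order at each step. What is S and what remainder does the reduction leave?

S(g_1, g_2) = 4/3*x*y**2 + 41/24*x*y - 5/2*x - 3/4*y + 17/8; remainder on division = 0.

lcm(LM(g_1), LM(g_2)) = x**2.
S = (lcm/LT(g_1))·g_1 − (lcm/LT(g_2))·g_2 = 4/3*x*y**2 + 41/24*x*y - 5/2*x - 3/4*y + 17/8.
Reduce S modulo (g_1, g_2, g_3) in that order:
  leading term x*y**2: subtract (-4/9*y**2)·g_1 from 4/3*x*y**2 + 41/24*x*y - 5/2*x - 3/4*y + 17/8 → 41/24*x*y - 5/2*x - 16/9*y**4 - 16/9*y**3 + 4/3*y**2 - 3/4*y + 17/8
  leading term x*y: subtract (-41/72*y)·g_1 from 41/24*x*y - 5/2*x - 16/9*y**4 - 16/9*y**3 + 4/3*y**2 - 3/4*y + 17/8 → -5/2*x - 16/9*y**4 - 73/18*y**3 - 17/18*y**2 + 23/24*y + 17/8
  leading term x: subtract (5/6)·g_1 from -5/2*x - 16/9*y**4 - 73/18*y**3 - 17/18*y**2 + 23/24*y + 17/8 → -16/9*y**4 - 73/18*y**3 + 43/18*y**2 + 103/24*y - 3/8
  leading term y**4: subtract (-16/27*y**3)·g_3 from -16/9*y**4 - 73/18*y**3 + 43/18*y**2 + 103/24*y - 3/8 → -41/18*y**3 + 43/18*y**2 + 103/24*y - 3/8
  leading term y**3: subtract (-41/54*y**2)·g_3 from -41/18*y**3 + 43/18*y**2 + 103/24*y - 3/8 → 14/3*y**2 + 103/24*y - 3/8
  leading term y**2: subtract (14/9*y)·g_3 from 14/3*y**2 + 103/24*y - 3/8 → -3/8*y - 3/8
  leading term y: subtract (-1/8)·g_3 from -3/8*y - 3/8 → 0
The remainder is 0, so this S-polynomial contributes no new basis element.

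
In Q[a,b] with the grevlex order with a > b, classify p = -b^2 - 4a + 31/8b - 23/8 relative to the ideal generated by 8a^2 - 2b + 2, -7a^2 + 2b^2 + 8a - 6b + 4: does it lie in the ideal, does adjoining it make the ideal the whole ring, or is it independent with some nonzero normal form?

-b^2 - 4a + 31/8b - 23/8 lies in I (it reduces to 0).

First compute the reduced Gröbner basis of I by Buchberger's algorithm.
f_1 = 8a^2 - 2b + 2, LT = a^2.
f_2 = -7a^2 + 2b^2 + 8a - 6b + 4, LT = a^2.

S(f_1,f_2): lcm = a^2. S = 2/7b^2 + 8/7a - 31/28b + 23/28.
  leading term b^2: no divisor's leading term divides it; move 2/7b^2 to the remainder.
  leading term a: no divisor's leading term divides it; move 8/7a to the remainder.
  leading term b: no divisor's leading term divides it; move -31/28b to the remainder.
  leading term 1: no divisor's leading term divides it; move 23/28 to the remainder.
  remainder 2/7b^2 + 8/7a - 31/28b + 23/28 ≠ 0; add h_3 = 2/7b^2 + 8/7a - 31/28b + 23/28 to the basis.

S(f_1,h_3): leading monomials are coprime, so the S-polynomial reduces to 0 (Buchberger's first criterion).
S(f_2,h_3): leading monomials are coprime, so the S-polynomial reduces to 0 (Buchberger's first criterion).
Every S-polynomial of the final basis reduces to 0, so we have a Gröbner basis.
Inter-reduce: drop elements whose leading term is divisible by another's, tail-reduce, and make monic.
Reduced Gröbner basis: {a^2 - 1/4b + 1/4, b^2 + 4a - 31/8b + 23/8}.
Label its elements g_1 = a^2 - 1/4b + 1/4, g_2 = b^2 + 4a - 31/8b + 23/8.

Reduce p = -b^2 - 4a + 31/8b - 23/8 modulo G:
  leading term b^2: subtract (-1)·g_2 from -b^2 - 4a + 31/8b - 23/8 → 0
  normal form = 0.
Since the normal form is 0, p ∈ I.

Ideal membership is decidable via reduction modulo a Gröbner basis.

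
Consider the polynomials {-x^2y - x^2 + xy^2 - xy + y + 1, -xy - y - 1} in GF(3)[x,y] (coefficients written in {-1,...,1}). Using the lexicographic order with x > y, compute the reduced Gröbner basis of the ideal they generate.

G = {x - y^3 - y + 1, y^4 + y^2 + 1}

f_1 = -x^2y - x^2 + xy^2 - xy + y + 1, LT = x^2y.
f_2 = -xy - y - 1, LT = xy.

S(f_1,f_2): lcm = x^2y. S = x^2 - xy^2 - x - y - 1.
  leading term x^2: no divisor's leading term divides it; move x^2 to the remainder.
  leading term xy^2: subtract (y)·f_2 from -xy^2 - x - y - 1 → -x + y^2 - 1
  leading term x: no divisor's leading term divides it; move -x to the remainder.
  leading term y^2: no divisor's leading term divides it; move y^2 to the remainder.
  leading term 1: no divisor's leading term divides it; move -1 to the remainder.
  remainder x^2 - x + y^2 - 1 ≠ 0; add g_3 = x^2 - x + y^2 - 1 to the basis.

S(f_1,g_3): lcm = x^2y. S = x^2 - xy^2 - xy - y^3 - 1.
  leading term x^2: subtract (1)·g_3 from x^2 - xy^2 - xy - y^3 - 1 → -xy^2 - xy + x - y^3 - y^2
  leading term xy^2: subtract (y)·f_2 from -xy^2 - xy + x - y^3 - y^2 → -xy + x - y^3 + y
  leading term xy: subtract (1)·f_2 from -xy + x - y^3 + y → x - y^3 - y + 1
  leading term x: no divisor's leading term divides it; move x to the remainder.
  leading term y^3: no divisor's leading term divides it; move -y^3 to the remainder.
  leading term y: no divisor's leading term divides it; move -y to the remainder.
  leading term 1: no divisor's leading term divides it; move 1 to the remainder.
  remainder x - y^3 - y + 1 ≠ 0; add g_4 = x - y^3 - y + 1 to the basis.

S(f_1,g_4): lcm = x^2y. S = x^2 + xy^4 - y - 1.
  leading term x^2: subtract (1)·g_3 from x^2 + xy^4 - y - 1 → xy^4 + x - y^2 - y
  leading term xy^4: subtract (-y^3)·f_2 from xy^4 + x - y^2 - y → x - y^4 - y^3 - y^2 - y
  leading term x: subtract (1)·g_4 from x - y^4 - y^3 - y^2 - y → -y^4 - y^2 - 1
  leading term y^4: no divisor's leading term divides it; move -y^4 to the remainder.
  leading term y^2: no divisor's leading term divides it; move -y^2 to the remainder.
  leading term 1: no divisor's leading term divides it; move -1 to the remainder.
  remainder -y^4 - y^2 - 1 ≠ 0; add g_5 = -y^4 - y^2 - 1 to the basis.

The other S-polynomials (S(f_2,g_3), S(f_2,g_4), S(g_3,g_4), S(f_1,g_5), S(f_2,g_5), S(g_3,g_5), S(g_4,g_5)) all reduce to 0 modulo the current basis, so we have a Gröbner basis.
Inter-reduce: drop elements whose leading term is divisible by another's, tail-reduce, and make monic.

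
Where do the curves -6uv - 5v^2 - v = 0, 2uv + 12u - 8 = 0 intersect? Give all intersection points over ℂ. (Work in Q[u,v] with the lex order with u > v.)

{(4, -5), (5/6, -6/5), (2/3, 0)}

Compute a lex Gröbner basis by Buchberger's algorithm.
f_1 = -6uv - 5v^2 - v, LT = uv.
f_2 = 2uv + 12u - 8, LT = uv.

S(f_1,f_2): lcm = uv. S = -6u + 5/6v^2 + 1/6v + 4.
  leading term u: no divisor's leading term divides it; move -6u to the remainder.
  leading term v^2: no divisor's leading term divides it; move 5/6v^2 to the remainder.
  leading term v: no divisor's leading term divides it; move 1/6v to the remainder.
  leading term 1: no divisor's leading term divides it; move 4 to the remainder.
  remainder -6u + 5/6v^2 + 1/6v + 4 ≠ 0; add h_3 = -6u + 5/6v^2 + 1/6v + 4 to the basis.

S(f_1,h_3): lcm = uv. S = 5/36v^3 + 31/36v^2 + 5/6v.
  leading term v^3: no divisor's leading term divides it; move 5/36v^3 to the remainder.
  leading term v^2: no divisor's leading term divides it; move 31/36v^2 to the remainder.
  leading term v: no divisor's leading term divides it; move 5/6v to the remainder.
  remainder 5/36v^3 + 31/36v^2 + 5/6v ≠ 0; add h_4 = 5/36v^3 + 31/36v^2 + 5/6v to the basis.

The other S-polynomials (S(f_2,h_3), S(f_1,h_4), S(f_2,h_4), S(h_3,h_4)) all reduce to 0 modulo the current basis, so we have a Gröbner basis.
Inter-reduce: drop elements whose leading term is divisible by another's, tail-reduce, and make monic.
Reduced Gröbner basis: {u - 5/36v^2 - 1/36v - 2/3, v^3 + 31/5v^2 + 6v}.

Since the basis is lex-ordered, v^3 + 31/5v^2 + 6v is univariate in v. Its roots are {-5, -6/5, 0}. Back-substituting each root into the other basis elements fixes the other coordinates.
  v = -5: the earlier basis element becomes u - 4 = 0, giving u = 4 — point (4, -5).
  v = -6/5: the earlier basis element becomes u - 5/6 = 0, giving u = 5/6 — point (5/6, -6/5).
  v = 0: the earlier basis element becomes u - 2/3 = 0, giving u = 2/3 — point (2/3, 0).
This is the nonlinear analogue of row-reducing a linear system.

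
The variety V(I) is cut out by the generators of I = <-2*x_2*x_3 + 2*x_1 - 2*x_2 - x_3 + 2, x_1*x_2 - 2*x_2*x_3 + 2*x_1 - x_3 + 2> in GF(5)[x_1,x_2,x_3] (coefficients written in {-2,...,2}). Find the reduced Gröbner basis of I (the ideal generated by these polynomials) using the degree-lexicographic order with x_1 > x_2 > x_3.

G = {x_1**2 + 2*x_1*x_3 - 2*x_1 - x_3 + 2, x_1*x_2 + 2*x_2, x_2*x_3 - x_1 + x_2 - 2*x_3 - 1}

f_1 = -2*x_2*x_3 + 2*x_1 - 2*x_2 - x_3 + 2, LT = x_2*x_3.
f_2 = x_1*x_2 - 2*x_2*x_3 + 2*x_1 - x_3 + 2, LT = x_1*x_2.

S(f_1,f_2): lcm = x_1*x_2*x_3. S = 2*x_2*x_3**2 - x_1**2 + x_1*x_2 + x_1*x_3 + x_3**2 - x_1 - 2*x_3.
  leading term x_2*x_3**2: subtract (-x_3)·f_1 from 2*x_2*x_3**2 - x_1**2 + x_1*x_2 + x_1*x_3 + x_3**2 - x_1 - 2*x_3 → -x_1**2 + x_1*x_2 - 2*x_1*x_3 - 2*x_2*x_3 - x_1
  leading term x_1**2: no divisor's leading term divides it; move -x_1**2 to the remainder.
  leading term x_1*x_2: subtract (1)·f_2 from x_1*x_2 - 2*x_1*x_3 - 2*x_2*x_3 - x_1 → -2*x_1*x_3 + 2*x_1 + x_3 - 2
  leading term x_1*x_3: no divisor's leading term divides it; move -2*x_1*x_3 to the remainder.
  leading term x_1: no divisor's leading term divides it; move 2*x_1 to the remainder.
  leading term x_3: no divisor's leading term divides it; move x_3 to the remainder.
  leading term 1: no divisor's leading term divides it; move -2 to the remainder.
  remainder -x_1**2 - 2*x_1*x_3 + 2*x_1 + x_3 - 2 ≠ 0; add g_3 = -x_1**2 - 2*x_1*x_3 + 2*x_1 + x_3 - 2 to the basis.

The other S-polynomials (S(f_1,g_3), S(f_2,g_3)) all reduce to 0 modulo the current basis, so we have a Gröbner basis.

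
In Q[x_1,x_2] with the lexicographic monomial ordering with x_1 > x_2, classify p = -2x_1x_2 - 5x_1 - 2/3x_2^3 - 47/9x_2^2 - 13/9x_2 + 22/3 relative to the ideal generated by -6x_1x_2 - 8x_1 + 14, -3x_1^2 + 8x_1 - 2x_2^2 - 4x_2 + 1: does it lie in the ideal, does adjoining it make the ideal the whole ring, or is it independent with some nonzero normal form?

Adjoining -2x_1x_2 - 5x_1 - 2/3x_2^3 - 47/9x_2^2 - 13/9x_2 + 22/3 makes the ideal the whole ring: the system is inconsistent.

First compute the reduced Gröbner basis of I by Buchberger's algorithm.
f_1 = -6x_1x_2 - 8x_1 + 14, LT = x_1x_2.
f_2 = -3x_1^2 + 8x_1 - 2x_2^2 - 4x_2 + 1, LT = x_1^2.

S(f_1,f_2): lcm = x_1^2x_2. S = 4/3x_1^2 + 8/3x_1x_2 - 7/3x_1 - 2/3x_2^3 - 4/3x_2^2 + 1/3x_2.
  reduce S modulo (f_1, f_2):
  remainder -7/3x_1 - 2/3x_2^3 - 20/9x_2^2 - 13/9x_2 + 20/3 ≠ 0; add h_3 = -7/3x_1 - 2/3x_2^3 - 20/9x_2^2 - 13/9x_2 + 20/3 to the basis.

S(f_1,h_3): lcm = x_1x_2. S = 4/3x_1 - 2/7x_2^4 - 20/21x_2^3 - 13/21x_2^2 + 20/7x_2 - 7/3.
  reduce S modulo (f_1, f_2, h_3):
  remainder -2/7x_2^4 - 4/3x_2^3 - 17/9x_2^2 + 128/63x_2 + 31/21 ≠ 0; add h_4 = -2/7x_2^4 - 4/3x_2^3 - 17/9x_2^2 + 128/63x_2 + 31/21 to the basis.

The other S-polynomials (S(f_2,h_3), S(f_1,h_4), S(f_2,h_4), S(h_3,h_4)) all reduce to 0 modulo the current basis, so we have a Gröbner basis.
Inter-reduce: drop elements whose leading term is divisible by another's, tail-reduce, and make monic.
Reduced Gröbner basis: {x_1 + 2/7x_2^3 + 20/21x_2^2 + 13/21x_2 - 20/7, x_2^4 + 14/3x_2^3 + 119/18x_2^2 - 64/9x_2 - 31/6}.
Label its elements g_1 = x_1 + 2/7x_2^3 + 20/21x_2^2 + 13/21x_2 - 20/7, g_2 = x_2^4 + 14/3x_2^3 + 119/18x_2^2 - 64/9x_2 - 31/6.

Reduce p = -2x_1x_2 - 5x_1 - 2/3x_2^3 - 47/9x_2^2 - 13/9x_2 + 22/3 modulo G:
  leading term x_1x_2: subtract (-2x_2)·g_1 from -2x_1x_2 - 5x_1 - 2/3x_2^3 - 47/9x_2^2 - 13/9x_2 + 22/3 → -5x_1 + 4/7x_2^4 + 26/21x_2^3 - 251/63x_2^2 - 451/63x_2 + 22/3
  leading term x_1: subtract (-5)·g_1 from -5x_1 + 4/7x_2^4 + 26/21x_2^3 - 251/63x_2^2 - 451/63x_2 + 22/3 → 4/7x_2^4 + 8/3x_2^3 + 7/9x_2^2 - 256/63x_2 - 146/21
  leading term x_2^4: subtract (4/7)·g_2 from 4/7x_2^4 + 8/3x_2^3 + 7/9x_2^2 - 256/63x_2 - 146/21 → -3x_2^2 - 4
  leading term x_2^2: no divisor's leading term divides it; move -3x_2^2 to the remainder.
  leading term 1: no divisor's leading term divides it; move -4 to the remainder.
  normal form = -3x_2^2 - 4.
The normal form is nonzero, so p ∉ I. Since p minus its normal form lies in I, I + (p) = I + (r) where r = -3x_2^2 - 4; decide whether this ideal is the whole ring.
Run Buchberger on G together with r (pairs among the g_i already reduce to 0 since G is a Gröbner basis):
g_1 = x_1 + 2/7x_2^3 + 20/21x_2^2 + 13/21x_2 - 20/7, LT = x_1.
g_2 = x_2^4 + 14/3x_2^3 + 119/18x_2^2 - 64/9x_2 - 31/6, LT = x_2^4.
r = -3x_2^2 - 4, LT = x_2^2.

S(g_2,r): lcm = x_2^4. S = 14/3x_2^3 + 95/18x_2^2 - 64/9x_2 - 31/6.
  reduce S modulo (g_1, g_2, r):
  remainder -40/3x_2 - 659/54 ≠ 0; add m_4 = -40/3x_2 - 659/54 to the basis.

S(g_2,m_4): lcm = x_2^4. S = 2701/720x_2^3 + 119/18x_2^2 - 64/9x_2 - 31/6.
  reduce S modulo (g_1, g_2, r, m_4):
  remainder -1125481/388800 ≠ 0; add m_5 = -1125481/388800 to the basis.

The other S-polynomials (S(g_1,g_2), S(g_1,r), S(g_1,m_4), S(r,m_4), S(g_1,m_5), S(g_2,m_5), S(r,m_5), S(m_4,m_5)) all reduce to 0 modulo the current basis, so we have a Gröbner basis.
Inter-reduce: drop elements whose leading term is divisible by another's, tail-reduce, and make monic.
Reduced Gröbner basis: {1}.
The reduced Gröbner basis of I + (p) is {1}: the ideal is the whole ring, so the enlarged system has no common solution — adjoining p is inconsistent.

The remainder on division by a Gröbner basis is unique — it is the normal form.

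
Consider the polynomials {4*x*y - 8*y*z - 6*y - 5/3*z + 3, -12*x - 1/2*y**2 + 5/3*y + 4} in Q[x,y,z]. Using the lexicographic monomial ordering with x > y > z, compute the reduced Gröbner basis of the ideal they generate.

f_1 = 4*x*y - 8*y*z - 6*y - 5/3*z + 3, LT = x*y.
f_2 = -12*x - 1/2*y**2 + 5/3*y + 4, LT = x.

S(f_1,f_2): lcm = x*y. S = -1/24*y**3 + 5/36*y**2 - 2*y*z - 7/6*y - 5/12*z + 3/4.
  leading term y**3: no divisor's leading term divides it; move -1/24*y**3 to the remainder.
  leading term y**2: no divisor's leading term divides it; move 5/36*y**2 to the remainder.
  leading term y*z: no divisor's leading term divides it; move -2*y*z to the remainder.
  leading term y: no divisor's leading term divides it; move -7/6*y to the remainder.
  leading term z: no divisor's leading term divides it; move -5/12*z to the remainder.
  leading term 1: no divisor's leading term divides it; move 3/4 to the remainder.
  remainder -1/24*y**3 + 5/36*y**2 - 2*y*z - 7/6*y - 5/12*z + 3/4 ≠ 0; add g_3 = -1/24*y**3 + 5/36*y**2 - 2*y*z - 7/6*y - 5/12*z + 3/4 to the basis.

S(f_1,g_3): lcm = x*y**3. S = 10/3*x*y**2 - 48*x*y*z - 28*x*y - 10*x*z + 18*x - 2*y**3*z - 3/2*y**3 - 5/12*y**2*z + 3/4*y**2.
  leading term x*y**2: subtract (5/6*y)·f_1 from 10/3*x*y**2 - 48*x*y*z - 28*x*y - 10*x*z + 18*x - 2*y**3*z - 3/2*y**3 - 5/12*y**2*z + 3/4*y**2 → -48*x*y*z - 28*x*y - 10*x*z + 18*x - 2*y**3*z - 3/2*y**3 + 25/4*y**2*z + 23/4*y**2 + 25/18*y*z - 5/2*y
  leading term x*y*z: subtract (-12*z)·f_1 from -48*x*y*z - 28*x*y - 10*x*z + 18*x - 2*y**3*z - 3/2*y**3 + 25/4*y**2*z + 23/4*y**2 + 25/18*y*z - 5/2*y → -28*x*y - 10*x*z + 18*x - 2*y**3*z - 3/2*y**3 + 25/4*y**2*z + 23/4*y**2 - 96*y*z**2 - 1271/18*y*z - 5/2*y - 20*z**2 + 36*z
  leading term x*y: subtract (-7)·f_1 from -28*x*y - 10*x*z + 18*x - 2*y**3*z - 3/2*y**3 + 25/4*y**2*z + 23/4*y**2 - 96*y*z**2 - 1271/18*y*z - 5/2*y - 20*z**2 + 36*z → -10*x*z + 18*x - 2*y**3*z - 3/2*y**3 + 25/4*y**2*z + 23/4*y**2 - 96*y*z**2 - 2279/18*y*z - 89/2*y - 20*z**2 + 73/3*z + 21
  leading term x*z: subtract (5/6*z)·f_2 from -10*x*z + 18*x - 2*y**3*z - 3/2*y**3 + 25/4*y**2*z + 23/4*y**2 - 96*y*z**2 - 2279/18*y*z - 89/2*y - 20*z**2 + 73/3*z + 21 → 18*x - 2*y**3*z - 3/2*y**3 + 20/3*y**2*z + 23/4*y**2 - 96*y*z**2 - 128*y*z - 89/2*y - 20*z**2 + 21*z + 21
  leading term x: subtract (-3/2)·f_2 from 18*x - 2*y**3*z - 3/2*y**3 + 20/3*y**2*z + 23/4*y**2 - 96*y*z**2 - 128*y*z - 89/2*y - 20*z**2 + 21*z + 21 → -2*y**3*z - 3/2*y**3 + 20/3*y**2*z + 5*y**2 - 96*y*z**2 - 128*y*z - 42*y - 20*z**2 + 21*z + 27
  leading term y**3*z: subtract (48*z)·g_3 from -2*y**3*z - 3/2*y**3 + 20/3*y**2*z + 5*y**2 - 96*y*z**2 - 128*y*z - 42*y - 20*z**2 + 21*z + 27 → -3/2*y**3 + 5*y**2 - 72*y*z - 42*y - 15*z + 27
  leading term y**3: subtract (36)·g_3 from -3/2*y**3 + 5*y**2 - 72*y*z - 42*y - 15*z + 27 → 0
  remainder 0.

S(f_2,g_3): leading monomials are coprime, so the S-polynomial reduces to 0 (Buchberger's first criterion).
Every S-polynomial of the final basis reduces to 0, so we have a Gröbner basis.
Inter-reduce: drop elements whose leading term is divisible by another's, tail-reduce, and make monic.

G = {x + 1/24*y**2 - 5/36*y - 1/3, y**3 - 10/3*y**2 + 48*y*z + 28*y + 10*z - 18}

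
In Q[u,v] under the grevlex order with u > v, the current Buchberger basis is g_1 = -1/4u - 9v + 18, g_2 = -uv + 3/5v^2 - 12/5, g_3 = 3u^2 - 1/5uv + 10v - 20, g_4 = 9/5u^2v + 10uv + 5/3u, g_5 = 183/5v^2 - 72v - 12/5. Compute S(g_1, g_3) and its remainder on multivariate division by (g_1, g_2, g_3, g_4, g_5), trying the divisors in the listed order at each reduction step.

lcm(LM(g_1), LM(g_3)) = u^2.
S = (lcm/LT(g_1))·g_1 − (lcm/LT(g_3))·g_3 = 541/15uv - 72u - 10/3v + 20/3.
Reduce S modulo (g_1, g_2, g_3, g_4, g_5) in that order:
  leading term uv: subtract (-2164/15v)·g_1 from 541/15uv - 72u - 10/3v + 20/3 → -6492/5v^2 - 72u + 38902/15v + 20/3
  leading term v^2: subtract (-2164/61)·g_5 from -6492/5v^2 - 72u + 38902/15v + 20/3 → -72u + 35902/915v - 71804/915
  leading term u: subtract (288)·g_1 from -72u + 35902/915v - 71804/915 → 2407582/915v - 4815164/915
  leading term v: no divisor's leading term divides it; move 2407582/915v to the remainder.
  leading term 1: no divisor's leading term divides it; move -4815164/915 to the remainder.
The remainder 2407582/915v - 4815164/915 is nonzero, so it would be added as the next basis element.
An S-polynomial is built so that the two leading terms cancel; whether anything survives reduction is exactly the Gröbner-basis criterion.

S(g_1, g_3) = 541/15uv - 72u - 10/3v + 20/3; remainder on division = 2407582/915v - 4815164/915.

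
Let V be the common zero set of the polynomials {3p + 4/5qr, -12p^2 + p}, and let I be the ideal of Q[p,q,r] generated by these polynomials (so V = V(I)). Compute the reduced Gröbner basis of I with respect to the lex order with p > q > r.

G = {p + 4/15qr, q^2r^2 + 5/16qr}

This is the nonlinear analogue of row-reducing a linear system.

f_1 = 3p + 4/5qr, LT = p.
f_2 = -12p^2 + p, LT = p^2.

S(f_1,f_2): lcm = p^2. S = 4/15pqr + 1/12p.
  reduce S modulo (f_1, f_2):
  remainder -16/225q^2r^2 - 1/45qr ≠ 0; add g_3 = -16/225q^2r^2 - 1/45qr to the basis.

The other S-polynomials (S(f_1,g_3), S(f_2,g_3)) all reduce to 0 modulo the current basis, so we have a Gröbner basis.
Inter-reduce: drop elements whose leading term is divisible by another's, tail-reduce, and make monic.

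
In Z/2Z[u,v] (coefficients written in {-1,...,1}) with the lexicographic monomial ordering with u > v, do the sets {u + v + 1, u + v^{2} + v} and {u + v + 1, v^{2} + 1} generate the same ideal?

Yes, the ideals are equal.

Equality of ideals is decidable: compute both reduced Gröbner bases (unique for the ordering) and check whether they agree.
Buchberger on the first generating set:
f_1 = u + v + 1, LT = u.
f_2 = u + v^{2} + v, LT = u.

S(f_1,f_2): lcm = u. S = v^{2} + 1.
  reduce S modulo (f_1, f_2):
  remainder v^{2} + 1 ≠ 0; add g_3 = v^{2} + 1 to the basis.

The other S-polynomials (S(f_1,g_3), S(f_2,g_3)) all reduce to 0 modulo the current basis, so we have a Gröbner basis.
Inter-reduce: drop elements whose leading term is divisible by another's, tail-reduce, and make monic.
Reduced Gröbner basis: {u + v + 1, v^{2} + 1}.

Buchberger on the second generating set:
h_1 = u + v + 1, LT = u.
h_2 = v^{2} + 1, LT = v^{2}.

The S-polynomials (S(h_1,h_2)) all reduce to 0 modulo the current basis, so we have a Gröbner basis.
Inter-reduce: drop elements whose leading term is divisible by another's, tail-reduce, and make monic.
Reduced Gröbner basis: {u + v + 1, v^{2} + 1}.

The two bases agree; hence the ideals are identical.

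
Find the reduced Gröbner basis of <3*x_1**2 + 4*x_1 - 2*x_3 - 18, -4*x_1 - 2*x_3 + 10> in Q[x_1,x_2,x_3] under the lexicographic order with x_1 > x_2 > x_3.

f_1 = 3*x_1**2 + 4*x_1 - 2*x_3 - 18, LT = x_1**2.
f_2 = -4*x_1 - 2*x_3 + 10, LT = x_1.

S(f_1,f_2): lcm = x_1**2. S = -1/2*x_1*x_3 + 23/6*x_1 - 2/3*x_3 - 6.
  reduce S modulo (f_1, f_2):
  remainder 1/4*x_3**2 - 23/6*x_3 + 43/12 ≠ 0; add g_3 = 1/4*x_3**2 - 23/6*x_3 + 43/12 to the basis.

The other S-polynomials (S(f_1,g_3), S(f_2,g_3)) all reduce to 0 modulo the current basis, so we have a Gröbner basis.
Inter-reduce: drop elements whose leading term is divisible by another's, tail-reduce, and make monic.

G = {x_1 + 1/2*x_3 - 5/2, x_3**2 - 46/3*x_3 + 43/3}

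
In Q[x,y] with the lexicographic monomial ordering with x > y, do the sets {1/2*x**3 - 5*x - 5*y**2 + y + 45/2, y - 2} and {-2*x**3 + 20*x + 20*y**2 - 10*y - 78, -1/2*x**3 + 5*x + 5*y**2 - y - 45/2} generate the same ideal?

Yes, the ideals are equal.

For a fixed monomial order, each ideal has a unique reduced Gröbner basis; comparing bases decides equality.
Buchberger on the first generating set:
f_1 = 1/2*x**3 - 5*x - 5*y**2 + y + 45/2, LT = x**3.
f_2 = y - 2, LT = y.

The S-polynomials (S(f_1,f_2)) all reduce to 0 modulo the current basis, so we have a Gröbner basis.
Inter-reduce: drop elements whose leading term is divisible by another's, tail-reduce, and make monic.
Reduced Gröbner basis: {x**3 - 10*x + 9, y - 2}.

Buchberger on the second generating set:
h_1 = -2*x**3 + 20*x + 20*y**2 - 10*y - 78, LT = x**3.
h_2 = -1/2*x**3 + 5*x + 5*y**2 - y - 45/2, LT = x**3.

S(h_1,h_2): lcm = x**3. S = 3*y - 6.
  leading term y: no divisor's leading term divides it; move 3*y to the remainder.
  leading term 1: no divisor's leading term divides it; move -6 to the remainder.
  remainder 3*y - 6 ≠ 0; add k_3 = 3*y - 6 to the basis.

The other S-polynomials (S(h_1,k_3), S(h_2,k_3)) all reduce to 0 modulo the current basis, so we have a Gröbner basis.
Inter-reduce: drop elements whose leading term is divisible by another's, tail-reduce, and make monic.
Reduced Gröbner basis: {x**3 - 10*x + 9, y - 2}.

Same reduced basis, so the two generating sets span the same ideal.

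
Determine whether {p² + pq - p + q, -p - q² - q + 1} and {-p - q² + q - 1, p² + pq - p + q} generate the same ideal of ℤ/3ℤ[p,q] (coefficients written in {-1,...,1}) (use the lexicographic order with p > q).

No, the ideals differ.

For a fixed monomial order, each ideal has a unique reduced Gröbner basis; comparing bases decides equality.
Buchberger on the first generating set:
f_1 = p² + pq - p + q, LT = p².
f_2 = -p - q² - q + 1, LT = p.

S(f_1,f_2): lcm = p². S = -pq² + q.
  leading term pq²: subtract (q²)·f_2 from -pq² + q → q⁴ + q³ - q² + q
  leading term q⁴: no divisor's leading term divides it; move q⁴ to the remainder.
  leading term q³: no divisor's leading term divides it; move q³ to the remainder.
  leading term q²: no divisor's leading term divides it; move -q² to the remainder.
  leading term q: no divisor's leading term divides it; move q to the remainder.
  remainder q⁴ + q³ - q² + q ≠ 0; add g_3 = q⁴ + q³ - q² + q to the basis.

The other S-polynomials (S(f_1,g_3), S(f_2,g_3)) all reduce to 0 modulo the current basis, so we have a Gröbner basis.
Inter-reduce: drop elements whose leading term is divisible by another's, tail-reduce, and make monic.
Reduced Gröbner basis: {p + q² + q - 1, q⁴ + q³ - q² + q}.

Buchberger on the second generating set:
h_1 = -p - q² + q - 1, LT = p.
h_2 = p² + pq - p + q, LT = p².

S(h_1,h_2): lcm = p². S = pq² + pq - p - q.
  leading term pq²: subtract (-q²)·h_1 from pq² + pq - p - q → pq - p - q⁴ + q³ - q² - q
  leading term pq: subtract (-q)·h_1 from pq - p - q⁴ + q³ - q² - q → -p - q⁴ + q
  leading term p: subtract (1)·h_1 from -p - q⁴ + q → -q⁴ + q² + 1
  leading term q⁴: no divisor's leading term divides it; move -q⁴ to the remainder.
  leading term q²: no divisor's leading term divides it; move q² to the remainder.
  leading term 1: no divisor's leading term divides it; move 1 to the remainder.
  remainder -q⁴ + q² + 1 ≠ 0; add k_3 = -q⁴ + q² + 1 to the basis.

The other S-polynomials (S(h_1,k_3), S(h_2,k_3)) all reduce to 0 modulo the current basis, so we have a Gröbner basis.
Inter-reduce: drop elements whose leading term is divisible by another's, tail-reduce, and make monic.
Reduced Gröbner basis: {p + q² - q + 1, q⁴ - q² - 1}.

Since the reduced bases disagree, the two ideals are not the same.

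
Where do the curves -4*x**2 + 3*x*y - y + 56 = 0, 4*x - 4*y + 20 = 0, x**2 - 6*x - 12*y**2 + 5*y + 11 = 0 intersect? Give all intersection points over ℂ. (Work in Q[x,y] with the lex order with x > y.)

{(-3, 2)}

Compute a lex Gröbner basis by Buchberger's algorithm.
f_1 = -4*x**2 + 3*x*y - y + 56, LT = x**2.
f_2 = 4*x - 4*y + 20, LT = x.
f_3 = x**2 - 6*x - 12*y**2 + 5*y + 11, LT = x**2.

S(f_1,f_2): lcm = x**2. S = 1/4*x*y - 5*x + 1/4*y - 14.
  leading term x*y: subtract (1/16*y)·f_2 from 1/4*x*y - 5*x + 1/4*y - 14 → -5*x + 1/4*y**2 - y - 14
  leading term x: subtract (-5/4)·f_2 from -5*x + 1/4*y**2 - y - 14 → 1/4*y**2 - 6*y + 11
  leading term y**2: no divisor's leading term divides it; move 1/4*y**2 to the remainder.
  leading term y: no divisor's leading term divides it; move -6*y to the remainder.
  leading term 1: no divisor's leading term divides it; move 11 to the remainder.
  remainder 1/4*y**2 - 6*y + 11 ≠ 0; add h_4 = 1/4*y**2 - 6*y + 11 to the basis.

S(f_1,f_3): lcm = x**2. S = -3/4*x*y + 6*x + 12*y**2 - 19/4*y - 25.
  leading term x*y: subtract (-3/16*y)·f_2 from -3/4*x*y + 6*x + 12*y**2 - 19/4*y - 25 → 6*x + 45/4*y**2 - y - 25
  leading term x: subtract (3/2)·f_2 from 6*x + 45/4*y**2 - y - 25 → 45/4*y**2 + 5*y - 55
  leading term y**2: subtract (45)·h_4 from 45/4*y**2 + 5*y - 55 → 275*y - 550
  leading term y: no divisor's leading term divides it; move 275*y to the remainder.
  leading term 1: no divisor's leading term divides it; move -550 to the remainder.
  remainder 275*y - 550 ≠ 0; add h_5 = 275*y - 550 to the basis.

The other S-polynomials (S(f_2,f_3), S(f_1,h_4), S(f_2,h_4), S(f_3,h_4), S(f_1,h_5), S(f_2,h_5), S(f_3,h_5), S(h_4,h_5)) all reduce to 0 modulo the current basis, so we have a Gröbner basis.
Inter-reduce: drop elements whose leading term is divisible by another's, tail-reduce, and make monic.
Reduced Gröbner basis: {x + 3, y - 2}.

Elimination: the polynomial y - 2 lies in the elimination ideal for y, so y ∈ {2}. For each such y, the remaining basis elements (now univariate) give the rest of the solution.
  y = 2: the earlier basis element becomes x + 3 = 0, giving x = -3 — point (-3, 2).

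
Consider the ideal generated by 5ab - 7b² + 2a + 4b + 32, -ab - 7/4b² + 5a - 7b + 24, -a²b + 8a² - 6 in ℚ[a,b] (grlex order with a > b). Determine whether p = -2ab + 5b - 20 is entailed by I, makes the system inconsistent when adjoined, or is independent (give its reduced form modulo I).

Adjoining -2ab + 5b - 20 makes the ideal the whole ring: the system is inconsistent.

First compute the reduced Gröbner basis of I by Buchberger's algorithm.
f_1 = 5ab - 7b² + 2a + 4b + 32, LT = ab.
f_2 = -ab - 7/4b² + 5a - 7b + 24, LT = ab.
f_3 = -a²b + 8a² - 6, LT = a²b.

S(f_1,f_2): lcm = ab. S = -63/20b² + 27/5a - 31/5b + 152/5.
  leading term b²: no divisor's leading term divides it; move -63/20b² to the remainder.
  leading term a: no divisor's leading term divides it; move 27/5a to the remainder.
  leading term b: no divisor's leading term divides it; move -31/5b to the remainder.
  leading term 1: no divisor's leading term divides it; move 152/5 to the remainder.
  remainder -63/20b² + 27/5a - 31/5b + 152/5 ≠ 0; add h_4 = -63/20b² + 27/5a - 31/5b + 152/5 to the basis.

S(f_1,f_3): lcm = a²b. S = -7/5ab² + 42/5a² + ⅘ab + 32/5a - 6.
  leading term ab²: subtract (-7/25b)·f_1 from -7/5ab² + 42/5a² + ⅘ab + 32/5a - 6 → -49/25b³ + 42/5a² + 34/25ab + 28/25b² + 32/5a + 224/25b - 6
  leading term b³: subtract (28/45b)·h_4 from -49/25b³ + 42/5a² + 34/25ab + 28/25b² + 32/5a + 224/25b - 6 → 42/5a² - 2ab + 224/45b² + 32/5a - 448/45b - 6
  leading term a²: no divisor's leading term divides it; move 42/5a² to the remainder.
  leading term ab: subtract (-⅖)·f_1 from -2ab + 224/45b² + 32/5a - 448/45b - 6 → 98/45b² + 36/5a - 376/45b + 34/5
  leading term b²: subtract (-56/81)·h_4 from 98/45b² + 36/5a - 376/45b + 34/5 → 164/15a - 1024/81b + 11266/405
  leading term a: no divisor's leading term divides it; move 164/15a to the remainder.
  leading term b: no divisor's leading term divides it; move -1024/81b to the remainder.
  leading term 1: no divisor's leading term divides it; move 11266/405 to the remainder.
  remainder 42/5a² + 164/15a - 1024/81b + 11266/405 ≠ 0; add h_5 = 42/5a² + 164/15a - 1024/81b + 11266/405 to the basis.

S(f_2,f_3): lcm = a²b. S = 7/4ab² + 3a² + 7ab - 24a - 6.
  leading term ab²: subtract (7/20b)·f_1 from 7/4ab² + 3a² + 7ab - 24a - 6 → 49/20b³ + 3a² + 63/10ab - 7/5b² - 24a - 56/5b - 6
  leading term b³: subtract (-7/9b)·h_4 from 49/20b³ + 3a² + 63/10ab - 7/5b² - 24a - 56/5b - 6 → 3a² + 21/2ab - 56/9b² - 24a + 112/9b - 6
  leading term a²: subtract (5/14)·h_5 from 3a² + 21/2ab - 56/9b² - 24a + 112/9b - 6 → 21/2ab - 56/9b² - 586/21a + 9616/567b - 9035/567
  leading term ab: subtract (21/10)·f_1 from 21/2ab - 56/9b² - 586/21a + 9616/567b - 9035/567 → 763/90b² - 3371/105a + 24266/2835b - 235687/2835
  leading term b²: subtract (-218/81)·h_4 from 763/90b² - 3371/105a + 24266/2835b - 235687/2835 → -123/7a - 512/63b - 83/63
  leading term a: no divisor's leading term divides it; move -123/7a to the remainder.
  leading term b: no divisor's leading term divides it; move -512/63b to the remainder.
  leading term 1: no divisor's leading term divides it; move -83/63 to the remainder.
  remainder -123/7a - 512/63b - 83/63 ≠ 0; add h_6 = -123/7a - 512/63b - 83/63 to the basis.

S(f_3,h_4): lcm = a²b². S = 12/7a³ - 628/63a²b + 608/63a² + 6b.
  leading term a³: subtract (10/49a)·h_5 from 12/7a³ - 628/63a²b + 608/63a² + 6b → -628/63a²b + 3272/441a² + 10240/3969ab - 22532/3969a + 6b
  leading term a²b: subtract (-628/315a)·f_1 from -628/63a²b + 3272/441a² + 10240/3969ab - 22532/3969a + 6b → -628/45ab² + 8384/735a² + 209456/19845ab + 1153388/19845a + 6b
  leading term ab²: subtract (-628/225b)·f_1 from -628/45ab² + 8384/735a² + 209456/19845ab + 1153388/19845a + 6b → -4396/225b³ + 8384/735a² + 1601176/99225ab + 2512/225b² + 1153388/19845a + 21446/225b
  leading term b³: subtract (2512/405b)·h_4 from -4396/225b³ + 8384/735a² + 1601176/99225ab + 2512/225b² + 1153388/19845a + 21446/225b → 8384/735a² - 68888/3969ab + 20096/405b² + 1153388/19845a - 37762/405b
  leading term a²: subtract (4192/3087)·h_5 from 8384/735a² - 68888/3969ab + 20096/405b² + 1153388/19845a - 37762/405b → -68888/3969ab + 20096/405b² + 6011252/138915a - 95108254/1250235b - 47227072/1250235
  leading term ab: subtract (-68888/19845)·f_1 from -68888/3969ab + 20096/405b² + 6011252/138915a - 95108254/1250235b - 47227072/1250235 → 7976/315b² + 775076/15435a - 77748478/1250235b + 91651136/1250235
  leading term b²: subtract (-31904/3969)·h_4 from 7976/315b² + 775076/15435a - 77748478/1250235b + 91651136/1250235 → 289012/3087a - 28011398/250047b + 79432768/250047
  leading term a: subtract (-289012/54243)·h_6 from 289012/3087a - 28011398/250047b + 79432768/250047 → -32497750/209223b + 64995500/209223
  leading term b: no divisor's leading term divides it; move -32497750/209223b to the remainder.
  leading term 1: no divisor's leading term divides it; move 64995500/209223 to the remainder.
  remainder -32497750/209223b + 64995500/209223 ≠ 0; add h_7 = -32497750/209223b + 64995500/209223 to the basis.

The other S-polynomials (S(f_1,h_4), S(f_2,h_4), S(f_1,h_5), S(f_2,h_5), S(f_3,h_5), S(h_4,h_5), S(f_1,h_6), S(f_2,h_6), S(f_3,h_6), S(h_4,h_6), S(h_5,h_6), S(f_1,h_7), S(f_2,h_7), S(f_3,h_7), S(h_4,h_7), S(h_5,h_7), S(h_6,h_7)) all reduce to 0 modulo the current basis, so we have a Gröbner basis.
Inter-reduce: drop elements whose leading term is divisible by another's, tail-reduce, and make monic.
Reduced Gröbner basis: {a + 1, b - 2}.
Label its elements g_1 = a + 1, g_2 = b - 2.

Reduce p = -2ab + 5b - 20 modulo G:
  leading term ab: subtract (-2b)·g_1 from -2ab + 5b - 20 → 7b - 20
  leading term b: subtract (7)·g_2 from 7b - 20 → -6
  leading term 1: no divisor's leading term divides it; move -6 to the remainder.
  normal form = -6.
The normal form is nonzero, so p ∉ I. Since p minus its normal form lies in I, I + (p) = I + (r) where r = -6; decide whether this ideal is the whole ring.
Here r = -6 is a nonzero constant, hence a unit: 1 ∈ I + (p), the Gröbner basis of I + (p) is {1}, and the enlarged system has no common solution — adjoining p is inconsistent.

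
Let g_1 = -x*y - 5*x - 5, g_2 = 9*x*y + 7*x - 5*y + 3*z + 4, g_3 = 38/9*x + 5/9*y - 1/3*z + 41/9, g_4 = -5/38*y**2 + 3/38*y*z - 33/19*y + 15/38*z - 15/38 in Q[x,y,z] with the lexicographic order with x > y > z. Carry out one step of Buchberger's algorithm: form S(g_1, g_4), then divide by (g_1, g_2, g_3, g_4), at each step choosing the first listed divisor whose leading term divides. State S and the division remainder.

S(g_1, g_4) = 3/5*x*y*z - 41/5*x*y + 3*x*z - 3*x + 5*y; remainder on division = 0.

lcm(LM(g_1), LM(g_4)) = x*y**2.
S = (lcm/LT(g_1))·g_1 − (lcm/LT(g_4))·g_4 = 3/5*x*y*z - 41/5*x*y + 3*x*z - 3*x + 5*y.
Reduce S modulo (g_1, g_2, g_3, g_4) in that order:
  leading term x*y*z: subtract (-3/5*z)·g_1 from 3/5*x*y*z - 41/5*x*y + 3*x*z - 3*x + 5*y → -41/5*x*y - 3*x + 5*y - 3*z
  leading term x*y: subtract (41/5)·g_1 from -41/5*x*y - 3*x + 5*y - 3*z → 38*x + 5*y - 3*z + 41
  leading term x: subtract (9)·g_3 from 38*x + 5*y - 3*z + 41 → 0
The remainder is 0, so this S-polynomial contributes no new basis element.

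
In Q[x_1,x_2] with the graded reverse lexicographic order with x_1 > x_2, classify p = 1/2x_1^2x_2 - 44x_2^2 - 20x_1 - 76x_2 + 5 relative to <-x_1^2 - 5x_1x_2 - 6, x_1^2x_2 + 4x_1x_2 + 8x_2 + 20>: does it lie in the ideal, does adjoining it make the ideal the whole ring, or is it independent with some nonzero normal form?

First compute the reduced Gröbner basis of I by Buchberger's algorithm.
f_1 = -x_1^2 - 5x_1x_2 - 6, LT = x_1^2.
f_2 = x_1^2x_2 + 4x_1x_2 + 8x_2 + 20, LT = x_1^2x_2.

S(f_1,f_2): lcm = x_1^2x_2. S = 5x_1x_2^2 - 4x_1x_2 - 2x_2 - 20.
  reduce S modulo (f_1, f_2):
  remainder 5x_1x_2^2 - 4x_1x_2 - 2x_2 - 20 ≠ 0; add h_3 = 5x_1x_2^2 - 4x_1x_2 - 2x_2 - 20 to the basis.

S(f_1,h_3): lcm = x_1^2x_2^2. S = 5x_1x_2^3 + 4/5x_1^2x_2 + 2/5x_1x_2 + 6x_2^2 + 4x_1.
  reduce S modulo (f_1, f_2, h_3):
  remainder 2/5x_1x_2 + 8x_2^2 + 4x_1 + 76/5x_2 ≠ 0; add h_4 = 2/5x_1x_2 + 8x_2^2 + 4x_1 + 76/5x_2 to the basis.

S(h_3,h_4): lcm = x_1x_2^2. S = -20x_2^3 - 54/5x_1x_2 - 38x_2^2 - 2/5x_2 - 4.
  reduce S modulo (f_1, f_2, h_3, h_4):
  remainder -20x_2^3 + 178x_2^2 + 108x_1 + 410x_2 - 4 ≠ 0; add h_5 = -20x_2^3 + 178x_2^2 + 108x_1 + 410x_2 - 4 to the basis.

The other S-polynomials (S(f_2,h_3), S(f_1,h_4), S(f_2,h_4), S(f_1,h_5), S(f_2,h_5), S(h_3,h_5), S(h_4,h_5)) all reduce to 0 modulo the current basis, so we have a Gröbner basis.
Inter-reduce: drop elements whose leading term is divisible by another's, tail-reduce, and make monic.
Reduced Gröbner basis: {x_2^3 - 89/10x_2^2 - 27/5x_1 - 41/2x_2 + 1/5, x_1^2 - 100x_2^2 - 50x_1 - 190x_2 + 6, x_1x_2 + 20x_2^2 + 10x_1 + 38x_2}.
Label its elements g_1 = x_2^3 - 89/10x_2^2 - 27/5x_1 - 41/2x_2 + 1/5, g_2 = x_1^2 - 100x_2^2 - 50x_1 - 190x_2 + 6, g_3 = x_1x_2 + 20x_2^2 + 10x_1 + 38x_2.

Reduce p = 1/2x_1^2x_2 - 44x_2^2 - 20x_1 - 76x_2 + 5 modulo G:
  leading term x_1^2x_2: subtract (1/2x_2)·g_2 from 1/2x_1^2x_2 - 44x_2^2 - 20x_1 - 76x_2 + 5 → 50x_2^3 + 25x_1x_2 + 51x_2^2 - 20x_1 - 79x_2 + 5
  leading term x_2^3: subtract (50)·g_1 from 50x_2^3 + 25x_1x_2 + 51x_2^2 - 20x_1 - 79x_2 + 5 → 25x_1x_2 + 496x_2^2 + 250x_1 + 946x_2 - 5
  leading term x_1x_2: subtract (25)·g_3 from 25x_1x_2 + 496x_2^2 + 250x_1 + 946x_2 - 5 → -4x_2^2 - 4x_2 - 5
  leading term x_2^2: no divisor's leading term divides it; move -4x_2^2 to the remainder.
  leading term x_2: no divisor's leading term divides it; move -4x_2 to the remainder.
  leading term 1: no divisor's leading term divides it; move -5 to the remainder.
  normal form = -4x_2^2 - 4x_2 - 5.
The normal form is nonzero, so p ∉ I. Since p minus its normal form lies in I, I + (p) = I + (r) where r = -4x_2^2 - 4x_2 - 5; decide whether this ideal is the whole ring.
Run Buchberger on G together with r (pairs among the g_i already reduce to 0 since G is a Gröbner basis):
g_1 = x_2^3 - 89/10x_2^2 - 27/5x_1 - 41/2x_2 + 1/5, LT = x_2^3.
g_2 = x_1^2 - 100x_2^2 - 50x_1 - 190x_2 + 6, LT = x_1^2.
g_3 = x_1x_2 + 20x_2^2 + 10x_1 + 38x_2, LT = x_1x_2.
r = -4x_2^2 - 4x_2 - 5, LT = x_2^2.

S(g_1,r): lcm = x_2^3. S = -99/10x_2^2 - 27/5x_1 - 87/4x_2 + 1/5.
  reduce S modulo (g_1, g_2, g_3, r):
  remainder -27/5x_1 - 237/20x_2 + 503/40 ≠ 0; add m_5 = -27/5x_1 - 237/20x_2 + 503/40 to the basis.

S(g_3,r): lcm = x_1x_2^2. S = 20x_2^3 + 9x_1x_2 + 38x_2^2 - 5/4x_1.
  reduce S modulo (g_1, g_2, g_3, r, m_5):
  remainder -685/144x_2 - 8635/864 ≠ 0; add m_6 = -685/144x_2 - 8635/864 to the basis.

S(g_2,m_5): lcm = x_1^2. S = -79/36x_1x_2 - 100x_2^2 - 10297/216x_1 - 190x_2 + 6.
  reduce S modulo (g_1, g_2, g_3, r, m_5, m_6):
  remainder 41225/11097 ≠ 0; add m_7 = 41225/11097 to the basis.

The other S-polynomials (S(g_1,g_2), S(g_1,g_3), S(g_2,g_3), S(g_2,r), S(g_1,m_5), S(g_3,m_5), S(r,m_5), S(g_1,m_6), S(g_2,m_6), S(g_3,m_6), S(r,m_6), S(m_5,m_6), S(g_1,m_7), S(g_2,m_7), S(g_3,m_7), S(r,m_7), S(m_5,m_7), S(m_6,m_7)) all reduce to 0 modulo the current basis, so we have a Gröbner basis.
Inter-reduce: drop elements whose leading term is divisible by another's, tail-reduce, and make monic.
Reduced Gröbner basis: {1}.
The reduced Gröbner basis of I + (p) is {1}: the ideal is the whole ring, so the enlarged system has no common solution — adjoining p is inconsistent.

Ideal membership is decidable via reduction modulo a Gröbner basis.

Adjoining 1/2x_1^2x_2 - 44x_2^2 - 20x_1 - 76x_2 + 5 makes the ideal the whole ring: the system is inconsistent.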